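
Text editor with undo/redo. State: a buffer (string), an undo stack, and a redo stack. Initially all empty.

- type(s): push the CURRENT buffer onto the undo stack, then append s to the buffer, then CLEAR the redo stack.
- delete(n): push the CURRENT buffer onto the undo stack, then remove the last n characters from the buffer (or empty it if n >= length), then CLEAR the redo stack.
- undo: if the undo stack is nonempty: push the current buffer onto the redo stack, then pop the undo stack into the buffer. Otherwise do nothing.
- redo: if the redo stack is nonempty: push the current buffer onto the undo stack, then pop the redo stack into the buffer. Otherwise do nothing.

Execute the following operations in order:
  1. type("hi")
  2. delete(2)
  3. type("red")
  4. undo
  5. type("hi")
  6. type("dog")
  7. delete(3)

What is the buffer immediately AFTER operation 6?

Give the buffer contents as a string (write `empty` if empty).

Answer: hidog

Derivation:
After op 1 (type): buf='hi' undo_depth=1 redo_depth=0
After op 2 (delete): buf='(empty)' undo_depth=2 redo_depth=0
After op 3 (type): buf='red' undo_depth=3 redo_depth=0
After op 4 (undo): buf='(empty)' undo_depth=2 redo_depth=1
After op 5 (type): buf='hi' undo_depth=3 redo_depth=0
After op 6 (type): buf='hidog' undo_depth=4 redo_depth=0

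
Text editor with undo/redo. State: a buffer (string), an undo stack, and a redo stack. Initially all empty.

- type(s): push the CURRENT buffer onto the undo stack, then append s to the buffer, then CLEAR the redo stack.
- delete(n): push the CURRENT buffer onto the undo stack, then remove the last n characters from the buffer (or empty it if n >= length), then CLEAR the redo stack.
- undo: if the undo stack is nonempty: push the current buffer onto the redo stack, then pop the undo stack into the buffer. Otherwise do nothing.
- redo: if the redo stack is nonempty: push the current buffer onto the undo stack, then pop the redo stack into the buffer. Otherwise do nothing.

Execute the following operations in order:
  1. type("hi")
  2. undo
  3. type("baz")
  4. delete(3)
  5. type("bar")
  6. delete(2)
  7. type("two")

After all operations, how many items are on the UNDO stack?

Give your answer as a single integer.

Answer: 5

Derivation:
After op 1 (type): buf='hi' undo_depth=1 redo_depth=0
After op 2 (undo): buf='(empty)' undo_depth=0 redo_depth=1
After op 3 (type): buf='baz' undo_depth=1 redo_depth=0
After op 4 (delete): buf='(empty)' undo_depth=2 redo_depth=0
After op 5 (type): buf='bar' undo_depth=3 redo_depth=0
After op 6 (delete): buf='b' undo_depth=4 redo_depth=0
After op 7 (type): buf='btwo' undo_depth=5 redo_depth=0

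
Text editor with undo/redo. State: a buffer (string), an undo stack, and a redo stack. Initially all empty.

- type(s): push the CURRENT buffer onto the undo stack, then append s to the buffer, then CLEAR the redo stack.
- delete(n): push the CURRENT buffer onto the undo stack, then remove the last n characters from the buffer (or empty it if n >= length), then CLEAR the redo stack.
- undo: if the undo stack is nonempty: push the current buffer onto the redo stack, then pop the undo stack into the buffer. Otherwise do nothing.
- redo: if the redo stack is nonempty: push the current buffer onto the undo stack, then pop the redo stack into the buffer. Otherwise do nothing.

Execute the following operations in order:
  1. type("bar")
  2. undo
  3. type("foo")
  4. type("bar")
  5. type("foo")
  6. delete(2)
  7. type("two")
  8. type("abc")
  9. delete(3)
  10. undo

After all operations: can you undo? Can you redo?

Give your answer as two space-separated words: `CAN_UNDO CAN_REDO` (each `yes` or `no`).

Answer: yes yes

Derivation:
After op 1 (type): buf='bar' undo_depth=1 redo_depth=0
After op 2 (undo): buf='(empty)' undo_depth=0 redo_depth=1
After op 3 (type): buf='foo' undo_depth=1 redo_depth=0
After op 4 (type): buf='foobar' undo_depth=2 redo_depth=0
After op 5 (type): buf='foobarfoo' undo_depth=3 redo_depth=0
After op 6 (delete): buf='foobarf' undo_depth=4 redo_depth=0
After op 7 (type): buf='foobarftwo' undo_depth=5 redo_depth=0
After op 8 (type): buf='foobarftwoabc' undo_depth=6 redo_depth=0
After op 9 (delete): buf='foobarftwo' undo_depth=7 redo_depth=0
After op 10 (undo): buf='foobarftwoabc' undo_depth=6 redo_depth=1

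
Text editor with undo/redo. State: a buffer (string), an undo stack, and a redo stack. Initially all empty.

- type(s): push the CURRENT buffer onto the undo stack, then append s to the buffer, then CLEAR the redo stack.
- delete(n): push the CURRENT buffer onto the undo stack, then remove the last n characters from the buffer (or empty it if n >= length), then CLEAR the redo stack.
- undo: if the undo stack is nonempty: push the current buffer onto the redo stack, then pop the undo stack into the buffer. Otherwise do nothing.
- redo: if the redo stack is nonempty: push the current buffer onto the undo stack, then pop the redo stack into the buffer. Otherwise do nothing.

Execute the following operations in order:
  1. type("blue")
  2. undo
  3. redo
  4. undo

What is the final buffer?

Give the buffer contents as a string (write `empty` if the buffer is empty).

After op 1 (type): buf='blue' undo_depth=1 redo_depth=0
After op 2 (undo): buf='(empty)' undo_depth=0 redo_depth=1
After op 3 (redo): buf='blue' undo_depth=1 redo_depth=0
After op 4 (undo): buf='(empty)' undo_depth=0 redo_depth=1

Answer: empty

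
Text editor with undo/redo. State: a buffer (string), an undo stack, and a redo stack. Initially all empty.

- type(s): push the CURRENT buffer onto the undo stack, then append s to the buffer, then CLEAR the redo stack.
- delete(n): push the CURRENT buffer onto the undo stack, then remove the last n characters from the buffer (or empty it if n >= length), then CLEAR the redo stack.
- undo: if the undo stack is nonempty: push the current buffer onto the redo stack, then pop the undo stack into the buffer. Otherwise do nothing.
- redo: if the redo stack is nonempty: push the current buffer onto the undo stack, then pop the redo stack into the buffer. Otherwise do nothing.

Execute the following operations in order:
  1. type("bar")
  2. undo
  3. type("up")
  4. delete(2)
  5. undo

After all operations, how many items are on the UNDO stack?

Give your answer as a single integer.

After op 1 (type): buf='bar' undo_depth=1 redo_depth=0
After op 2 (undo): buf='(empty)' undo_depth=0 redo_depth=1
After op 3 (type): buf='up' undo_depth=1 redo_depth=0
After op 4 (delete): buf='(empty)' undo_depth=2 redo_depth=0
After op 5 (undo): buf='up' undo_depth=1 redo_depth=1

Answer: 1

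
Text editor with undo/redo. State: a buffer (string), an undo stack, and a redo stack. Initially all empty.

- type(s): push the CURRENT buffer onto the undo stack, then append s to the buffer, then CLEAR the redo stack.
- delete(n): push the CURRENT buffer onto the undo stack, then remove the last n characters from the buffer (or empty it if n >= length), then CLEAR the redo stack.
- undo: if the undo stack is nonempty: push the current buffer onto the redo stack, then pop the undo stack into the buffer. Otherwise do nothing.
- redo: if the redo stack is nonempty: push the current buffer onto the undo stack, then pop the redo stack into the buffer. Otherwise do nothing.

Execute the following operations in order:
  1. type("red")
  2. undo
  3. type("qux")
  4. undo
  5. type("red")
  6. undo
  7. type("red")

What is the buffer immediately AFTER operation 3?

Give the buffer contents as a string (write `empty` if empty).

After op 1 (type): buf='red' undo_depth=1 redo_depth=0
After op 2 (undo): buf='(empty)' undo_depth=0 redo_depth=1
After op 3 (type): buf='qux' undo_depth=1 redo_depth=0

Answer: qux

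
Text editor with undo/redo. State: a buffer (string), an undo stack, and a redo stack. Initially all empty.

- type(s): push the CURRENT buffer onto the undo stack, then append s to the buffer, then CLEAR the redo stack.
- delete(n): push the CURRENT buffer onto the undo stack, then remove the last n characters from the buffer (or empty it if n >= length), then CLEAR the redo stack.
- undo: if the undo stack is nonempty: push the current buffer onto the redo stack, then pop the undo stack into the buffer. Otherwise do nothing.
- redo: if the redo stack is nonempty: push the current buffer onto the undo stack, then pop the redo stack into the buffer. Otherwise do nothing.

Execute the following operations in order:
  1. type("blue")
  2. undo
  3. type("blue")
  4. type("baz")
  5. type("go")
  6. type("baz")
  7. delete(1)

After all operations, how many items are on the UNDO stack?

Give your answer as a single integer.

Answer: 5

Derivation:
After op 1 (type): buf='blue' undo_depth=1 redo_depth=0
After op 2 (undo): buf='(empty)' undo_depth=0 redo_depth=1
After op 3 (type): buf='blue' undo_depth=1 redo_depth=0
After op 4 (type): buf='bluebaz' undo_depth=2 redo_depth=0
After op 5 (type): buf='bluebazgo' undo_depth=3 redo_depth=0
After op 6 (type): buf='bluebazgobaz' undo_depth=4 redo_depth=0
After op 7 (delete): buf='bluebazgoba' undo_depth=5 redo_depth=0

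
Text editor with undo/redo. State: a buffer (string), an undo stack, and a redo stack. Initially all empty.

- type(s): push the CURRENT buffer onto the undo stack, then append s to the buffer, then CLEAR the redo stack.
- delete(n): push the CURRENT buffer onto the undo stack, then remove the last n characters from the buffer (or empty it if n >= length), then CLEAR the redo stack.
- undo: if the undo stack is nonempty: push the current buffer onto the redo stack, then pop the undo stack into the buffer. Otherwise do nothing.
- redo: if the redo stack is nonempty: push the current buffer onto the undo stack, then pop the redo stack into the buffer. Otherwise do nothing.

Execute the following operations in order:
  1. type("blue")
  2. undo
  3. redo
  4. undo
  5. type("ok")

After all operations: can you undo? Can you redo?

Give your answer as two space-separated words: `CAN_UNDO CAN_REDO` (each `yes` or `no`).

Answer: yes no

Derivation:
After op 1 (type): buf='blue' undo_depth=1 redo_depth=0
After op 2 (undo): buf='(empty)' undo_depth=0 redo_depth=1
After op 3 (redo): buf='blue' undo_depth=1 redo_depth=0
After op 4 (undo): buf='(empty)' undo_depth=0 redo_depth=1
After op 5 (type): buf='ok' undo_depth=1 redo_depth=0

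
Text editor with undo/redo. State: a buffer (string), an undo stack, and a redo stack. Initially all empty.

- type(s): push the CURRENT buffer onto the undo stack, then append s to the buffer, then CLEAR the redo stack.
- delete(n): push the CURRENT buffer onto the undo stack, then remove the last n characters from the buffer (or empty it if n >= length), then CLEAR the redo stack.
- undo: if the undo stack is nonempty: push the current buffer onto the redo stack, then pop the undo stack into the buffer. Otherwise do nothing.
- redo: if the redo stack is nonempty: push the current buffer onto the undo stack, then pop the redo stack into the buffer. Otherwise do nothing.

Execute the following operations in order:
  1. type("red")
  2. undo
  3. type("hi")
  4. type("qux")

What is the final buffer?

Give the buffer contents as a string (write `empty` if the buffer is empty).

After op 1 (type): buf='red' undo_depth=1 redo_depth=0
After op 2 (undo): buf='(empty)' undo_depth=0 redo_depth=1
After op 3 (type): buf='hi' undo_depth=1 redo_depth=0
After op 4 (type): buf='hiqux' undo_depth=2 redo_depth=0

Answer: hiqux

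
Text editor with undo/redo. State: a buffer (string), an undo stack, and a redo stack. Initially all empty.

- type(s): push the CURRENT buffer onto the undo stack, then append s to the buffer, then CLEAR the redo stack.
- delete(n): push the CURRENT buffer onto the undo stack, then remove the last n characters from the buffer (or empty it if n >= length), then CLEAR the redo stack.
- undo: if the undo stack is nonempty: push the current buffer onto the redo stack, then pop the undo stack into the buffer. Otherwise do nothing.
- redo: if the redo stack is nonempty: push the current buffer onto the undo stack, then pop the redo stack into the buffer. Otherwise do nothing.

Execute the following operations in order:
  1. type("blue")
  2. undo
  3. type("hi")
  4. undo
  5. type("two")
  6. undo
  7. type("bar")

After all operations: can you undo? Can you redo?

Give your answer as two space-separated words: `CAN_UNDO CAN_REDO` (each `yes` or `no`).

Answer: yes no

Derivation:
After op 1 (type): buf='blue' undo_depth=1 redo_depth=0
After op 2 (undo): buf='(empty)' undo_depth=0 redo_depth=1
After op 3 (type): buf='hi' undo_depth=1 redo_depth=0
After op 4 (undo): buf='(empty)' undo_depth=0 redo_depth=1
After op 5 (type): buf='two' undo_depth=1 redo_depth=0
After op 6 (undo): buf='(empty)' undo_depth=0 redo_depth=1
After op 7 (type): buf='bar' undo_depth=1 redo_depth=0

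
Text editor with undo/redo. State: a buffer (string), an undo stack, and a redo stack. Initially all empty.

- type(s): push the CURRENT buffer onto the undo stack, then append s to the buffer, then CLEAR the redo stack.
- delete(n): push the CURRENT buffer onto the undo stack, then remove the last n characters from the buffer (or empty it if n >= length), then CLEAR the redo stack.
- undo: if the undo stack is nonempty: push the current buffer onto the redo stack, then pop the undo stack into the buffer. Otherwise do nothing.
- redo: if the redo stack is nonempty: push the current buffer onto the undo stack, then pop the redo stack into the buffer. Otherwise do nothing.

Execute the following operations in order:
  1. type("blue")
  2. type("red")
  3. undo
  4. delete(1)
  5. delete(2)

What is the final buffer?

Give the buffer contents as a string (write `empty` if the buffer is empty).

After op 1 (type): buf='blue' undo_depth=1 redo_depth=0
After op 2 (type): buf='bluered' undo_depth=2 redo_depth=0
After op 3 (undo): buf='blue' undo_depth=1 redo_depth=1
After op 4 (delete): buf='blu' undo_depth=2 redo_depth=0
After op 5 (delete): buf='b' undo_depth=3 redo_depth=0

Answer: b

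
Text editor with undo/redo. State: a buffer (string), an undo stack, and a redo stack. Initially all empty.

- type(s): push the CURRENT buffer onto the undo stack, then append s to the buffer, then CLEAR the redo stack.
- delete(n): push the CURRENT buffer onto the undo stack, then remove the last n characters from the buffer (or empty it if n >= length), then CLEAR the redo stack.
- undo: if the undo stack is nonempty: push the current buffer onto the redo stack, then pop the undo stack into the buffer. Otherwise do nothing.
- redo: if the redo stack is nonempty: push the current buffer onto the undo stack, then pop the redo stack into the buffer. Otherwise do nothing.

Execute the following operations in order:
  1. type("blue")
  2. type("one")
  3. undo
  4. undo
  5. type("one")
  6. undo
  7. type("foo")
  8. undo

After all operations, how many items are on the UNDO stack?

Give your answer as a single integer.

Answer: 0

Derivation:
After op 1 (type): buf='blue' undo_depth=1 redo_depth=0
After op 2 (type): buf='blueone' undo_depth=2 redo_depth=0
After op 3 (undo): buf='blue' undo_depth=1 redo_depth=1
After op 4 (undo): buf='(empty)' undo_depth=0 redo_depth=2
After op 5 (type): buf='one' undo_depth=1 redo_depth=0
After op 6 (undo): buf='(empty)' undo_depth=0 redo_depth=1
After op 7 (type): buf='foo' undo_depth=1 redo_depth=0
After op 8 (undo): buf='(empty)' undo_depth=0 redo_depth=1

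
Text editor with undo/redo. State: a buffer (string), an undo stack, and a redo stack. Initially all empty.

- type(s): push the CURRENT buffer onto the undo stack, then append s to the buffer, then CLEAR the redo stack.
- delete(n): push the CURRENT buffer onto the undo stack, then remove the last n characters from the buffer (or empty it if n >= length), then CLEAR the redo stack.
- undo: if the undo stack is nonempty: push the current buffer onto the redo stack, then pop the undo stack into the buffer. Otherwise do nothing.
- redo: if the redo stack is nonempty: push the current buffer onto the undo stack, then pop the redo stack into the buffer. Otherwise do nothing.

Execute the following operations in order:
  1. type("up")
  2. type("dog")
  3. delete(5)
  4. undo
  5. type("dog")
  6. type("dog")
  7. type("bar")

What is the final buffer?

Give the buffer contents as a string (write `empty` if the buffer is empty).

Answer: updogdogdogbar

Derivation:
After op 1 (type): buf='up' undo_depth=1 redo_depth=0
After op 2 (type): buf='updog' undo_depth=2 redo_depth=0
After op 3 (delete): buf='(empty)' undo_depth=3 redo_depth=0
After op 4 (undo): buf='updog' undo_depth=2 redo_depth=1
After op 5 (type): buf='updogdog' undo_depth=3 redo_depth=0
After op 6 (type): buf='updogdogdog' undo_depth=4 redo_depth=0
After op 7 (type): buf='updogdogdogbar' undo_depth=5 redo_depth=0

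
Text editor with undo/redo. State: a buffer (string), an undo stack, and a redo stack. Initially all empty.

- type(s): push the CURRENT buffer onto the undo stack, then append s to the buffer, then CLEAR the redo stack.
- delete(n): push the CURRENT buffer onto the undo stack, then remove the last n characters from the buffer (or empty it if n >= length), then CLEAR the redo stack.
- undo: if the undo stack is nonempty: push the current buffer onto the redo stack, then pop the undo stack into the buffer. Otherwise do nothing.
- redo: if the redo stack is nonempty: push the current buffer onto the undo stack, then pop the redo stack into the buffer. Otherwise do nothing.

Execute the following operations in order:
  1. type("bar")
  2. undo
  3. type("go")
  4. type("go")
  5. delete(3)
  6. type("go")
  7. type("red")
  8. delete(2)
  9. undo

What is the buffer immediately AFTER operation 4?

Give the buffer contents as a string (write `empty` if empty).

Answer: gogo

Derivation:
After op 1 (type): buf='bar' undo_depth=1 redo_depth=0
After op 2 (undo): buf='(empty)' undo_depth=0 redo_depth=1
After op 3 (type): buf='go' undo_depth=1 redo_depth=0
After op 4 (type): buf='gogo' undo_depth=2 redo_depth=0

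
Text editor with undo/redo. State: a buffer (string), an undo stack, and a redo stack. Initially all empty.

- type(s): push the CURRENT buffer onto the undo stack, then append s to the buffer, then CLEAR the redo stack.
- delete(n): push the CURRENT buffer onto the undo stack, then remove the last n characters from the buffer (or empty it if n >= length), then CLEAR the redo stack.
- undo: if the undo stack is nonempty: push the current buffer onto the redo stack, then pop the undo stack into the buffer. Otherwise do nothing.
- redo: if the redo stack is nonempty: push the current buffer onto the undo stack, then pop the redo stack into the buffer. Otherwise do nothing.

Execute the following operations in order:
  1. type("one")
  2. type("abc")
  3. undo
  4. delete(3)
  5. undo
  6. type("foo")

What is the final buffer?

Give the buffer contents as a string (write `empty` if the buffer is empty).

After op 1 (type): buf='one' undo_depth=1 redo_depth=0
After op 2 (type): buf='oneabc' undo_depth=2 redo_depth=0
After op 3 (undo): buf='one' undo_depth=1 redo_depth=1
After op 4 (delete): buf='(empty)' undo_depth=2 redo_depth=0
After op 5 (undo): buf='one' undo_depth=1 redo_depth=1
After op 6 (type): buf='onefoo' undo_depth=2 redo_depth=0

Answer: onefoo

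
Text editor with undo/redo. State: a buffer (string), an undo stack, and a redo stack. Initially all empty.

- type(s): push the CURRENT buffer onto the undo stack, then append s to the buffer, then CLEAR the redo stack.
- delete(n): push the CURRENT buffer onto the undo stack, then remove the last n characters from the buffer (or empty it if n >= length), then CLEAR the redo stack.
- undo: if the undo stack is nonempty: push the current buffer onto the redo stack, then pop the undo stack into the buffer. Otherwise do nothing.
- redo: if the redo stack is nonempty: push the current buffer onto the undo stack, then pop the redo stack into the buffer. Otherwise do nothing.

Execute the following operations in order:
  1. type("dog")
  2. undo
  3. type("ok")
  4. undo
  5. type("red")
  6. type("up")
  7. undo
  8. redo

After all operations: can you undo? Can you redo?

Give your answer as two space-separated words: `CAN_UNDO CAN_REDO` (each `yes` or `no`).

Answer: yes no

Derivation:
After op 1 (type): buf='dog' undo_depth=1 redo_depth=0
After op 2 (undo): buf='(empty)' undo_depth=0 redo_depth=1
After op 3 (type): buf='ok' undo_depth=1 redo_depth=0
After op 4 (undo): buf='(empty)' undo_depth=0 redo_depth=1
After op 5 (type): buf='red' undo_depth=1 redo_depth=0
After op 6 (type): buf='redup' undo_depth=2 redo_depth=0
After op 7 (undo): buf='red' undo_depth=1 redo_depth=1
After op 8 (redo): buf='redup' undo_depth=2 redo_depth=0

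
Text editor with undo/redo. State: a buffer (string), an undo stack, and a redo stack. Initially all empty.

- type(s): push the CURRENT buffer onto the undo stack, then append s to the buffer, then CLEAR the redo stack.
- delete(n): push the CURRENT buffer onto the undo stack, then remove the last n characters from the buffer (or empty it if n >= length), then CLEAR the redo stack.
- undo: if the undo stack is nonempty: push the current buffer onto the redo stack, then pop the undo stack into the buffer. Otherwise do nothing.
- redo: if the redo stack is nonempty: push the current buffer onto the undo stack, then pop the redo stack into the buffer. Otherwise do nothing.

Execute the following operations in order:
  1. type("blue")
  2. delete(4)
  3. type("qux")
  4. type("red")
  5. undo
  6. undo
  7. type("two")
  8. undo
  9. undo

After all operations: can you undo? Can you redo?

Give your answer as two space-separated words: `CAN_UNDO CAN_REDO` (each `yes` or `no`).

After op 1 (type): buf='blue' undo_depth=1 redo_depth=0
After op 2 (delete): buf='(empty)' undo_depth=2 redo_depth=0
After op 3 (type): buf='qux' undo_depth=3 redo_depth=0
After op 4 (type): buf='quxred' undo_depth=4 redo_depth=0
After op 5 (undo): buf='qux' undo_depth=3 redo_depth=1
After op 6 (undo): buf='(empty)' undo_depth=2 redo_depth=2
After op 7 (type): buf='two' undo_depth=3 redo_depth=0
After op 8 (undo): buf='(empty)' undo_depth=2 redo_depth=1
After op 9 (undo): buf='blue' undo_depth=1 redo_depth=2

Answer: yes yes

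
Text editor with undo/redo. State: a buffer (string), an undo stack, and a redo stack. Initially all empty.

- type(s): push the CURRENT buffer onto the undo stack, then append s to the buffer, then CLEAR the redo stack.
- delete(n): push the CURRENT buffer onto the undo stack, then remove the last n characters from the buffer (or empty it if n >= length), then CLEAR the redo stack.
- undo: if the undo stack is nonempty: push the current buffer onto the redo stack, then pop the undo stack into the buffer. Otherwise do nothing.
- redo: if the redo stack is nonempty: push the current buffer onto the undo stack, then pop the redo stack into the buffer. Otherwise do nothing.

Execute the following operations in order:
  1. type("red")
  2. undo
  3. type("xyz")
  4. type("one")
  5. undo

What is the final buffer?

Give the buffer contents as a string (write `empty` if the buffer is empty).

After op 1 (type): buf='red' undo_depth=1 redo_depth=0
After op 2 (undo): buf='(empty)' undo_depth=0 redo_depth=1
After op 3 (type): buf='xyz' undo_depth=1 redo_depth=0
After op 4 (type): buf='xyzone' undo_depth=2 redo_depth=0
After op 5 (undo): buf='xyz' undo_depth=1 redo_depth=1

Answer: xyz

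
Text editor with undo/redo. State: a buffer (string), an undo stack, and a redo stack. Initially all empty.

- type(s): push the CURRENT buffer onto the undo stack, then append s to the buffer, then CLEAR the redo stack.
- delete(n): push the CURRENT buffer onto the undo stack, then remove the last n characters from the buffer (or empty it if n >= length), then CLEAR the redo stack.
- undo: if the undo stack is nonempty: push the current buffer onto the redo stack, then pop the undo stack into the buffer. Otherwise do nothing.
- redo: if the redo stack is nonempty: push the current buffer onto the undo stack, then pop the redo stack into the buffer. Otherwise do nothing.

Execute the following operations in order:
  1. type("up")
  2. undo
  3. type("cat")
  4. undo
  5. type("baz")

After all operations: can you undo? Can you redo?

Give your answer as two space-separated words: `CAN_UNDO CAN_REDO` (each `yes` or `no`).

After op 1 (type): buf='up' undo_depth=1 redo_depth=0
After op 2 (undo): buf='(empty)' undo_depth=0 redo_depth=1
After op 3 (type): buf='cat' undo_depth=1 redo_depth=0
After op 4 (undo): buf='(empty)' undo_depth=0 redo_depth=1
After op 5 (type): buf='baz' undo_depth=1 redo_depth=0

Answer: yes no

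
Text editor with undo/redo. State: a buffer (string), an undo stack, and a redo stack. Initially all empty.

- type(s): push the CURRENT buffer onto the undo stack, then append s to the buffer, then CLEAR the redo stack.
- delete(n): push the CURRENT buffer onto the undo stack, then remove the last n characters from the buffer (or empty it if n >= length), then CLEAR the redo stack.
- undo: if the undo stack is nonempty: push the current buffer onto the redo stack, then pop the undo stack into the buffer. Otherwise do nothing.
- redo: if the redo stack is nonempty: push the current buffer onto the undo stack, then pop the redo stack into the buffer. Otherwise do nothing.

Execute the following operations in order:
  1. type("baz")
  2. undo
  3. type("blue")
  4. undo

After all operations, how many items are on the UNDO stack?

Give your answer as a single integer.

After op 1 (type): buf='baz' undo_depth=1 redo_depth=0
After op 2 (undo): buf='(empty)' undo_depth=0 redo_depth=1
After op 3 (type): buf='blue' undo_depth=1 redo_depth=0
After op 4 (undo): buf='(empty)' undo_depth=0 redo_depth=1

Answer: 0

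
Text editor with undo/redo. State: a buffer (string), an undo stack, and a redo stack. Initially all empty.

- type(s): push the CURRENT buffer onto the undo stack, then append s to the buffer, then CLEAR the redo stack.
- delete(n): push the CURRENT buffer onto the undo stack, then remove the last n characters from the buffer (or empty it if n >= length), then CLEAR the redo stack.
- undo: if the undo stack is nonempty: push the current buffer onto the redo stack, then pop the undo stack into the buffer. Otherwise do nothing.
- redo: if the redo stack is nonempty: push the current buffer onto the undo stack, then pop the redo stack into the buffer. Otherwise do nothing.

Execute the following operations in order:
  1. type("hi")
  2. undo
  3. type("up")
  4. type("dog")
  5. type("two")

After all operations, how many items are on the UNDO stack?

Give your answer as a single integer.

Answer: 3

Derivation:
After op 1 (type): buf='hi' undo_depth=1 redo_depth=0
After op 2 (undo): buf='(empty)' undo_depth=0 redo_depth=1
After op 3 (type): buf='up' undo_depth=1 redo_depth=0
After op 4 (type): buf='updog' undo_depth=2 redo_depth=0
After op 5 (type): buf='updogtwo' undo_depth=3 redo_depth=0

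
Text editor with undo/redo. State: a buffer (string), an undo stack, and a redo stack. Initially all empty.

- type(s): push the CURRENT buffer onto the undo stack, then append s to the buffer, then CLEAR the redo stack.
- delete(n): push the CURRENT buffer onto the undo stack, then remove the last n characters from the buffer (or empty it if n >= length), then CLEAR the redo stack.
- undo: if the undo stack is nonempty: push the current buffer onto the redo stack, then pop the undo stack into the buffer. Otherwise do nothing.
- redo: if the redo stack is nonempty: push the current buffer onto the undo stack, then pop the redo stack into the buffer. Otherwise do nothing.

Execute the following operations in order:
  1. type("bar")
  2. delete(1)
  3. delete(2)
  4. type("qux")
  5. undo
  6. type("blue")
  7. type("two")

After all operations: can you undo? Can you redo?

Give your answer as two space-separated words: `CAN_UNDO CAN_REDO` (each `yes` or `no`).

Answer: yes no

Derivation:
After op 1 (type): buf='bar' undo_depth=1 redo_depth=0
After op 2 (delete): buf='ba' undo_depth=2 redo_depth=0
After op 3 (delete): buf='(empty)' undo_depth=3 redo_depth=0
After op 4 (type): buf='qux' undo_depth=4 redo_depth=0
After op 5 (undo): buf='(empty)' undo_depth=3 redo_depth=1
After op 6 (type): buf='blue' undo_depth=4 redo_depth=0
After op 7 (type): buf='bluetwo' undo_depth=5 redo_depth=0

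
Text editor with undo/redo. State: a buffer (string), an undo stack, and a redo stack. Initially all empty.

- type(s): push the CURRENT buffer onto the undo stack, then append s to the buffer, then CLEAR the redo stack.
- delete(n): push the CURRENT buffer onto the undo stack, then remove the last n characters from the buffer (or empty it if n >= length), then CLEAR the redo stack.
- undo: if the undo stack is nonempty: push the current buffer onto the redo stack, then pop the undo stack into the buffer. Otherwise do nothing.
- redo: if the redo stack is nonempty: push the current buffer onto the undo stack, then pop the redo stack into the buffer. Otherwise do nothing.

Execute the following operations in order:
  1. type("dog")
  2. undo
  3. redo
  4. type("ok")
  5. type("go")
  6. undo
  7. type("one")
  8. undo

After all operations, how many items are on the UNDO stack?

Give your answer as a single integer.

Answer: 2

Derivation:
After op 1 (type): buf='dog' undo_depth=1 redo_depth=0
After op 2 (undo): buf='(empty)' undo_depth=0 redo_depth=1
After op 3 (redo): buf='dog' undo_depth=1 redo_depth=0
After op 4 (type): buf='dogok' undo_depth=2 redo_depth=0
After op 5 (type): buf='dogokgo' undo_depth=3 redo_depth=0
After op 6 (undo): buf='dogok' undo_depth=2 redo_depth=1
After op 7 (type): buf='dogokone' undo_depth=3 redo_depth=0
After op 8 (undo): buf='dogok' undo_depth=2 redo_depth=1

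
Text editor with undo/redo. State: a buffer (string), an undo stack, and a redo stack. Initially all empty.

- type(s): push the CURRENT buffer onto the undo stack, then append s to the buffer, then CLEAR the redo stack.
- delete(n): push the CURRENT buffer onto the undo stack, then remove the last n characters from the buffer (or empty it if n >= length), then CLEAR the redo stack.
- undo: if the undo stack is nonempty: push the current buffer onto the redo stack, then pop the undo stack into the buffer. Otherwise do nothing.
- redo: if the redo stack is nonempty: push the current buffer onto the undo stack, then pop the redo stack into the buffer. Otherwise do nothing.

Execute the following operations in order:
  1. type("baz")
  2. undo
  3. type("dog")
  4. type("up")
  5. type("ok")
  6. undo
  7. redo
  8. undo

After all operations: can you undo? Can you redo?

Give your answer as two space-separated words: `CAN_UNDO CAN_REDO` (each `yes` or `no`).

After op 1 (type): buf='baz' undo_depth=1 redo_depth=0
After op 2 (undo): buf='(empty)' undo_depth=0 redo_depth=1
After op 3 (type): buf='dog' undo_depth=1 redo_depth=0
After op 4 (type): buf='dogup' undo_depth=2 redo_depth=0
After op 5 (type): buf='dogupok' undo_depth=3 redo_depth=0
After op 6 (undo): buf='dogup' undo_depth=2 redo_depth=1
After op 7 (redo): buf='dogupok' undo_depth=3 redo_depth=0
After op 8 (undo): buf='dogup' undo_depth=2 redo_depth=1

Answer: yes yes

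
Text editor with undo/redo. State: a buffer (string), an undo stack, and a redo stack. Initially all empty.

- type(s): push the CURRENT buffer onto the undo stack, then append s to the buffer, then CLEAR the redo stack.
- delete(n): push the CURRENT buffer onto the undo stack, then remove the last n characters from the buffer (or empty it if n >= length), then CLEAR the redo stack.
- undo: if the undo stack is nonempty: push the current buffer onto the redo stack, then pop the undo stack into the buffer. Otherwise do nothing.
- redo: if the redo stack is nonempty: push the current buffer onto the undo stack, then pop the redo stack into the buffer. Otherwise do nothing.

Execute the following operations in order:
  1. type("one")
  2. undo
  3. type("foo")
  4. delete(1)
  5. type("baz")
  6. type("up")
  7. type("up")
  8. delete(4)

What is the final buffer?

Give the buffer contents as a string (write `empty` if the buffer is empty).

After op 1 (type): buf='one' undo_depth=1 redo_depth=0
After op 2 (undo): buf='(empty)' undo_depth=0 redo_depth=1
After op 3 (type): buf='foo' undo_depth=1 redo_depth=0
After op 4 (delete): buf='fo' undo_depth=2 redo_depth=0
After op 5 (type): buf='fobaz' undo_depth=3 redo_depth=0
After op 6 (type): buf='fobazup' undo_depth=4 redo_depth=0
After op 7 (type): buf='fobazupup' undo_depth=5 redo_depth=0
After op 8 (delete): buf='fobaz' undo_depth=6 redo_depth=0

Answer: fobaz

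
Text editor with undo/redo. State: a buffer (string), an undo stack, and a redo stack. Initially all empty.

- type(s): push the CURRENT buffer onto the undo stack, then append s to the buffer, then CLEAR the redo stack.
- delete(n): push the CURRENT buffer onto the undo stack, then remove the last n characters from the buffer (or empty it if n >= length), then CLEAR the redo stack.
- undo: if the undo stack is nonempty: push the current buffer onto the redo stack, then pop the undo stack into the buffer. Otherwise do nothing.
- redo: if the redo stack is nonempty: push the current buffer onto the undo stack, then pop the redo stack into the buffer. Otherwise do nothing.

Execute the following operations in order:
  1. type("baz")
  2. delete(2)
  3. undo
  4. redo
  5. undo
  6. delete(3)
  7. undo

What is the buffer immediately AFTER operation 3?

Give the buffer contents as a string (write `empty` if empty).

Answer: baz

Derivation:
After op 1 (type): buf='baz' undo_depth=1 redo_depth=0
After op 2 (delete): buf='b' undo_depth=2 redo_depth=0
After op 3 (undo): buf='baz' undo_depth=1 redo_depth=1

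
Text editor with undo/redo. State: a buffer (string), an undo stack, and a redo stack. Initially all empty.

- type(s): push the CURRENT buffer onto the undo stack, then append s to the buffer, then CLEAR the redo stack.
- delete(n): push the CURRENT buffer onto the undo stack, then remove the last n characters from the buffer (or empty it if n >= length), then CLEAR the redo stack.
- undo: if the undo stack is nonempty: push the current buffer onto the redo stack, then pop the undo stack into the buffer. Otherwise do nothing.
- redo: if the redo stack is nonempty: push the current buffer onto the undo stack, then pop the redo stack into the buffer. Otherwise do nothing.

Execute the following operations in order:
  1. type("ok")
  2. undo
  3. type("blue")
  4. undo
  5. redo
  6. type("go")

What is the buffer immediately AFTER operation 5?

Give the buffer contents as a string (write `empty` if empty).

After op 1 (type): buf='ok' undo_depth=1 redo_depth=0
After op 2 (undo): buf='(empty)' undo_depth=0 redo_depth=1
After op 3 (type): buf='blue' undo_depth=1 redo_depth=0
After op 4 (undo): buf='(empty)' undo_depth=0 redo_depth=1
After op 5 (redo): buf='blue' undo_depth=1 redo_depth=0

Answer: blue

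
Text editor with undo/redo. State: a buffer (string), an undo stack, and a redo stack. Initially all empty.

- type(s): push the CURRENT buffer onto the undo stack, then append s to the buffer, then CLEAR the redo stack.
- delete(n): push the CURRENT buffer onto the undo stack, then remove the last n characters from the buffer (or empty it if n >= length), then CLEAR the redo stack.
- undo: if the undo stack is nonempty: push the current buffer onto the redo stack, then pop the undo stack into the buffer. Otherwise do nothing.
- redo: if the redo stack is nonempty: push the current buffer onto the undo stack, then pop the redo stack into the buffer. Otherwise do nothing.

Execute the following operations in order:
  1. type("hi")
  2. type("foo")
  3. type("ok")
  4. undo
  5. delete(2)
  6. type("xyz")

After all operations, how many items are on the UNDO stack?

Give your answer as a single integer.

After op 1 (type): buf='hi' undo_depth=1 redo_depth=0
After op 2 (type): buf='hifoo' undo_depth=2 redo_depth=0
After op 3 (type): buf='hifoook' undo_depth=3 redo_depth=0
After op 4 (undo): buf='hifoo' undo_depth=2 redo_depth=1
After op 5 (delete): buf='hif' undo_depth=3 redo_depth=0
After op 6 (type): buf='hifxyz' undo_depth=4 redo_depth=0

Answer: 4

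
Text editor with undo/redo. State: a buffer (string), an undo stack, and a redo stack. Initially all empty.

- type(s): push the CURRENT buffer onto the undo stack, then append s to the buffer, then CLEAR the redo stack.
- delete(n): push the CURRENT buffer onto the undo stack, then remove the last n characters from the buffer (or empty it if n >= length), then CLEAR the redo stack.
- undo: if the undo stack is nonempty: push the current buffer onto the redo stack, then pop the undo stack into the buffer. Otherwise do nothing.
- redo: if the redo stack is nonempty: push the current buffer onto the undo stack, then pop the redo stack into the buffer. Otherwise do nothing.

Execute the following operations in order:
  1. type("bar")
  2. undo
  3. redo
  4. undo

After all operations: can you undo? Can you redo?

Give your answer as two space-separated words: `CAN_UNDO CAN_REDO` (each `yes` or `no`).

Answer: no yes

Derivation:
After op 1 (type): buf='bar' undo_depth=1 redo_depth=0
After op 2 (undo): buf='(empty)' undo_depth=0 redo_depth=1
After op 3 (redo): buf='bar' undo_depth=1 redo_depth=0
After op 4 (undo): buf='(empty)' undo_depth=0 redo_depth=1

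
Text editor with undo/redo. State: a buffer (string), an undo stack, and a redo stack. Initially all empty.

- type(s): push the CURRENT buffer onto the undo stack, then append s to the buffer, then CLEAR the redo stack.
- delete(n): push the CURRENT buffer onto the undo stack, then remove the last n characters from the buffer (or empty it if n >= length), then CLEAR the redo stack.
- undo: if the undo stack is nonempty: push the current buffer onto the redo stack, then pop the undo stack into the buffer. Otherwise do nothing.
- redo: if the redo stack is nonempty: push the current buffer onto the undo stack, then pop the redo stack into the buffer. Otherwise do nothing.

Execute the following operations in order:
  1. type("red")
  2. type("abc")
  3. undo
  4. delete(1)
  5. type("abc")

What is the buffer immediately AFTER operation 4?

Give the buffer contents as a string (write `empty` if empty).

After op 1 (type): buf='red' undo_depth=1 redo_depth=0
After op 2 (type): buf='redabc' undo_depth=2 redo_depth=0
After op 3 (undo): buf='red' undo_depth=1 redo_depth=1
After op 4 (delete): buf='re' undo_depth=2 redo_depth=0

Answer: re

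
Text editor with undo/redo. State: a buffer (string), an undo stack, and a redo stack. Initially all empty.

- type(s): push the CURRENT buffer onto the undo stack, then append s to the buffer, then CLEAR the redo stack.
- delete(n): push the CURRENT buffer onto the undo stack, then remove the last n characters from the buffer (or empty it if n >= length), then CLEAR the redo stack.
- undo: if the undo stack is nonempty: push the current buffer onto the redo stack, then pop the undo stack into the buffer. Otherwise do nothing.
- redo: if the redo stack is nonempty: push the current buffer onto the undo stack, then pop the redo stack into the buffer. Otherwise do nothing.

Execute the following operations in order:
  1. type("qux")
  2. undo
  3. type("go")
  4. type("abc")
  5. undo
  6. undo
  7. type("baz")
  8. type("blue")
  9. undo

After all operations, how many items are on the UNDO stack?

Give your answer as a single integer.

After op 1 (type): buf='qux' undo_depth=1 redo_depth=0
After op 2 (undo): buf='(empty)' undo_depth=0 redo_depth=1
After op 3 (type): buf='go' undo_depth=1 redo_depth=0
After op 4 (type): buf='goabc' undo_depth=2 redo_depth=0
After op 5 (undo): buf='go' undo_depth=1 redo_depth=1
After op 6 (undo): buf='(empty)' undo_depth=0 redo_depth=2
After op 7 (type): buf='baz' undo_depth=1 redo_depth=0
After op 8 (type): buf='bazblue' undo_depth=2 redo_depth=0
After op 9 (undo): buf='baz' undo_depth=1 redo_depth=1

Answer: 1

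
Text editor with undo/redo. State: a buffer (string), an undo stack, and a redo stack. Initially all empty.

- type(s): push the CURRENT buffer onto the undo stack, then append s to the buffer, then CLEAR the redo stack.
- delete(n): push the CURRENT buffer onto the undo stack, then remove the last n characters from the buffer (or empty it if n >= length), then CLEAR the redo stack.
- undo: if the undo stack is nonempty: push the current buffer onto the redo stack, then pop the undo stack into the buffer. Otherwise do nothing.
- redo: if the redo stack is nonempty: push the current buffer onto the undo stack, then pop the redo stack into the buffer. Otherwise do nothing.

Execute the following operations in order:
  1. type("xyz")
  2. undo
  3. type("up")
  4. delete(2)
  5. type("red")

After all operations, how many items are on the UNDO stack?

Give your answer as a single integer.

Answer: 3

Derivation:
After op 1 (type): buf='xyz' undo_depth=1 redo_depth=0
After op 2 (undo): buf='(empty)' undo_depth=0 redo_depth=1
After op 3 (type): buf='up' undo_depth=1 redo_depth=0
After op 4 (delete): buf='(empty)' undo_depth=2 redo_depth=0
After op 5 (type): buf='red' undo_depth=3 redo_depth=0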